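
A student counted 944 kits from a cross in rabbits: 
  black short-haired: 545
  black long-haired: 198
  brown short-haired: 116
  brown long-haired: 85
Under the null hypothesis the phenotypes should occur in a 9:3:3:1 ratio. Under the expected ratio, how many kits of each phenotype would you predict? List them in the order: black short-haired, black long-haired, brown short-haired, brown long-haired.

531, 177, 177, 59

The 9:3:3:1 ratio has 16 parts, so with N = 944 the expected counts are:
  black short-haired: 944 × 9/16 = 531
  black long-haired: 944 × 3/16 = 177
  brown short-haired: 944 × 3/16 = 177
  brown long-haired: 944 × 1/16 = 59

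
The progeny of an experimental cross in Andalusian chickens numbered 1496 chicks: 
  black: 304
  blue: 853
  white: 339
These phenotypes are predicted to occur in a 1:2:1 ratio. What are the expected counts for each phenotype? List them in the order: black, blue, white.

374, 748, 374

Under the 1:2:1 hypothesis (Σ ratio = 4, N = 1496):
  black: 1496 × 1/4 = 374
  blue: 1496 × 2/4 = 748
  white: 1496 × 1/4 = 374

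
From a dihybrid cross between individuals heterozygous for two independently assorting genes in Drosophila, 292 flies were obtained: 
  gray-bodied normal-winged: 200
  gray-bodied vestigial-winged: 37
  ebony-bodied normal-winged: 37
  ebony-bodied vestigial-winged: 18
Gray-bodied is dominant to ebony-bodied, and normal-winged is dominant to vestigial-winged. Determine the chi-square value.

19.294

A dihybrid F₂ with independent assortment and complete dominance at both loci gives a 9:3:3:1 phenotypic ratio.
Expected counts for N = 292 under a 9:3:3:1 ratio (total parts = 16):
  gray-bodied normal-winged: 292 × 9/16 = 164.25
  gray-bodied vestigial-winged: 292 × 3/16 = 54.75
  ebony-bodied normal-winged: 292 × 3/16 = 54.75
  ebony-bodied vestigial-winged: 292 × 1/16 = 18.25
χ² = Σ (O − E)² / E
  gray-bodied normal-winged: (200 − 164.25)² / 164.25 = 7.7812
  gray-bodied vestigial-winged: (37 − 54.75)² / 54.75 = 5.7546
  ebony-bodied normal-winged: (37 − 54.75)² / 54.75 = 5.7546
  ebony-bodied vestigial-winged: (18 − 18.25)² / 18.25 = 0.0034
χ² = 7.7812 + 5.7546 + 5.7546 + 0.0034 = 19.2938 ≈ 19.294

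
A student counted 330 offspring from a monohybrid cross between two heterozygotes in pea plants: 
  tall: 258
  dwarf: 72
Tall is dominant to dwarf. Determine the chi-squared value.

1.782

For a monohybrid cross between heterozygotes with complete dominance, the expected phenotypic ratio is 3:1.
The 3:1 ratio has 4 parts, so with N = 330 the expected counts are:
  tall: 330 × 3/4 = 247.5
  dwarf: 330 × 1/4 = 82.5
χ² = Σ (O − E)² / E
  tall: (258 − 247.5)² / 247.5 = 0.4455
  dwarf: (72 − 82.5)² / 82.5 = 1.3364
χ² = 0.4455 + 1.3364 = 1.7819 ≈ 1.782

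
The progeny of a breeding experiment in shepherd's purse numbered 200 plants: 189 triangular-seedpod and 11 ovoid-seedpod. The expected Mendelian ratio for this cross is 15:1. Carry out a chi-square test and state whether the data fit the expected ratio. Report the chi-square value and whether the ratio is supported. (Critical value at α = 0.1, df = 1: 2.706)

0.192; consistent

Under the 15:1 hypothesis (Σ ratio = 16, N = 200):
  triangular-seedpod: 200 × 15/16 = 187.5
  ovoid-seedpod: 200 × 1/16 = 12.5
χ² = Σ (O − E)² / E
  triangular-seedpod: (189 − 187.5)² / 187.5 = 0.0120
  ovoid-seedpod: (11 − 12.5)² / 12.5 = 0.1800
χ² = 0.0120 + 0.1800 = 0.192
Degrees of freedom = 2 − 1 = 1; critical value at α = 0.1 is 2.706.
Since 0.192 < 2.706, we fail to reject the null hypothesis — the data are consistent with the 15:1 ratio.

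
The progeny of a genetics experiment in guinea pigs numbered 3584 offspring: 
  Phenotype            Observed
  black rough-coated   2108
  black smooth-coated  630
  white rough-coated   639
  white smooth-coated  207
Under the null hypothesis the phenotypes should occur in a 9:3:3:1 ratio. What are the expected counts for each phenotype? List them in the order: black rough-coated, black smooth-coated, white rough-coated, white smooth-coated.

Expected counts for N = 3584 under a 9:3:3:1 ratio (total parts = 16):
  black rough-coated: 3584 × 9/16 = 2016
  black smooth-coated: 3584 × 3/16 = 672
  white rough-coated: 3584 × 3/16 = 672
  white smooth-coated: 3584 × 1/16 = 224

2016, 672, 672, 224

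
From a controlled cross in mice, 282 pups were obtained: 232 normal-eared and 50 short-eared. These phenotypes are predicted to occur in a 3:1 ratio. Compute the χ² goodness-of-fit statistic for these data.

Total ratio parts = 4. Expected numbers out of 282:
  normal-eared: 282 × 3/4 = 211.5
  short-eared: 282 × 1/4 = 70.5
χ² = Σ (O − E)² / E
  normal-eared: (232 − 211.5)² / 211.5 = 1.9870
  short-eared: (50 − 70.5)² / 70.5 = 5.9610
χ² = 1.9870 + 5.9610 = 7.948

7.948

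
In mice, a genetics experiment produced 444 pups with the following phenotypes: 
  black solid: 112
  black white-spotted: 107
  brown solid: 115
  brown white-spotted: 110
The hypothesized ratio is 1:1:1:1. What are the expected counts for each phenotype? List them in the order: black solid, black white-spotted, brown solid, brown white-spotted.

Total ratio parts = 4. Expected numbers out of 444:
  black solid: 444 × 1/4 = 111
  black white-spotted: 444 × 1/4 = 111
  brown solid: 444 × 1/4 = 111
  brown white-spotted: 444 × 1/4 = 111

111, 111, 111, 111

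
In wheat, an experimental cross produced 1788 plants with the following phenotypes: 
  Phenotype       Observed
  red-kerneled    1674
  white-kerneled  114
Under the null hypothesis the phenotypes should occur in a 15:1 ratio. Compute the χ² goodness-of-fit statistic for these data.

Total ratio parts = 16. Expected numbers out of 1788:
  red-kerneled: 1788 × 15/16 = 1676.25
  white-kerneled: 1788 × 1/16 = 111.75
χ² = Σ (O − E)² / E
  red-kerneled: (1674 − 1676.25)² / 1676.25 = 0.0030
  white-kerneled: (114 − 111.75)² / 111.75 = 0.0453
χ² = 0.0030 + 0.0453 = 0.0483 ≈ 0.048

0.048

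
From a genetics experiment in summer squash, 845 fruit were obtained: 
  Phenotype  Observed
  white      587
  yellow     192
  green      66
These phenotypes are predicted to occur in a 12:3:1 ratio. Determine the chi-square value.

Under the 12:3:1 hypothesis (Σ ratio = 16, N = 845):
  white: 845 × 12/16 = 633.75
  yellow: 845 × 3/16 = 158.4375
  green: 845 × 1/16 = 52.8125
χ² = Σ (O − E)² / E
  white: (587 − 633.75)² / 633.75 = 3.4486
  yellow: (192 − 158.4375)² / 158.4375 = 7.1097
  green: (66 − 52.8125)² / 52.8125 = 3.2930
χ² = 3.4486 + 7.1097 + 3.2930 = 13.8513 ≈ 13.851

13.851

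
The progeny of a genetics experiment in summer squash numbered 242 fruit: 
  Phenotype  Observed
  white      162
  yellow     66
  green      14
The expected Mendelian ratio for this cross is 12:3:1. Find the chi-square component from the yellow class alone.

9.375

Total ratio parts = 16. Expected numbers out of 242:
  white: 242 × 12/16 = 181.5
  yellow: 242 × 3/16 = 45.375
  green: 242 × 1/16 = 15.125
Contribution of yellow: (66 − 45.375)² / 45.375 = 9.3750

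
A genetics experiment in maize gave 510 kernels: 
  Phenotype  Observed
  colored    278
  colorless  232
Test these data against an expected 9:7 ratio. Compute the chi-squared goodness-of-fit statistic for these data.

0.628

Expected counts for N = 510 under a 9:7 ratio (total parts = 16):
  colored: 510 × 9/16 = 286.875
  colorless: 510 × 7/16 = 223.125
χ² = Σ (O − E)² / E
  colored: (278 − 286.875)² / 286.875 = 0.2746
  colorless: (232 − 223.125)² / 223.125 = 0.3530
χ² = 0.2746 + 0.3530 = 0.6276 ≈ 0.628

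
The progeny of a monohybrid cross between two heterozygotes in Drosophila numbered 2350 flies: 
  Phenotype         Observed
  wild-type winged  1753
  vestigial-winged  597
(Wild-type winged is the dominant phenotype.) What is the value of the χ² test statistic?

0.205

For a monohybrid cross between heterozygotes with complete dominance, the expected phenotypic ratio is 3:1.
Under the 3:1 hypothesis (Σ ratio = 4, N = 2350):
  wild-type winged: 2350 × 3/4 = 1762.5
  vestigial-winged: 2350 × 1/4 = 587.5
χ² = Σ (O − E)² / E
  wild-type winged: (1753 − 1762.5)² / 1762.5 = 0.0512
  vestigial-winged: (597 − 587.5)² / 587.5 = 0.1536
χ² = 0.0512 + 0.1536 = 0.2048 ≈ 0.205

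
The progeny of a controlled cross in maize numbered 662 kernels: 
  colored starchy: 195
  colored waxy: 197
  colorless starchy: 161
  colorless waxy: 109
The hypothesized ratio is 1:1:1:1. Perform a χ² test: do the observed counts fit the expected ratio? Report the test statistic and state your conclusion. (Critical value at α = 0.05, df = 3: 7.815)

30.665; not consistent

Expected counts for N = 662 under a 1:1:1:1 ratio (total parts = 4):
  colored starchy: 662 × 1/4 = 165.5
  colored waxy: 662 × 1/4 = 165.5
  colorless starchy: 662 × 1/4 = 165.5
  colorless waxy: 662 × 1/4 = 165.5
χ² = Σ (O − E)² / E
  colored starchy: (195 − 165.5)² / 165.5 = 5.2583
  colored waxy: (197 − 165.5)² / 165.5 = 5.9955
  colorless starchy: (161 − 165.5)² / 165.5 = 0.1224
  colorless waxy: (109 − 165.5)² / 165.5 = 19.2885
χ² = 5.2583 + 5.9955 + 0.1224 + 19.2885 = 30.6647 ≈ 30.665
Degrees of freedom = 4 − 1 = 3; critical value at α = 0.05 is 7.815.
Since 30.665 > 7.815, we reject the null hypothesis — the data do not fit the 1:1:1:1 ratio.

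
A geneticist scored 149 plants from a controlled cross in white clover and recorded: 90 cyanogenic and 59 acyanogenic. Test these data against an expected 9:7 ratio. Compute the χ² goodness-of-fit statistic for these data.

1.044

Expected counts for N = 149 under a 9:7 ratio (total parts = 16):
  cyanogenic: 149 × 9/16 = 83.8125
  acyanogenic: 149 × 7/16 = 65.1875
χ² = Σ (O − E)² / E
  cyanogenic: (90 − 83.8125)² / 83.8125 = 0.4568
  acyanogenic: (59 − 65.1875)² / 65.1875 = 0.5873
χ² = 0.4568 + 0.5873 = 1.0441 ≈ 1.044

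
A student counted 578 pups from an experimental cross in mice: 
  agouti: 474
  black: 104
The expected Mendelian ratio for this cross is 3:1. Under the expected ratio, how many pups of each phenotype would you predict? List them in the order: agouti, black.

The 3:1 ratio has 4 parts, so with N = 578 the expected counts are:
  agouti: 578 × 3/4 = 433.5
  black: 578 × 1/4 = 144.5

433.5, 144.5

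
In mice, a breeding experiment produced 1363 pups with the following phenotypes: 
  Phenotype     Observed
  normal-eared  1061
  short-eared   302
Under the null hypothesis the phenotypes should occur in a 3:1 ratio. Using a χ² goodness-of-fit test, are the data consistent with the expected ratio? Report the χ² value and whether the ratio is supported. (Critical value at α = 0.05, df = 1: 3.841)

5.876; not consistent

The 3:1 ratio has 4 parts, so with N = 1363 the expected counts are:
  normal-eared: 1363 × 3/4 = 1022.25
  short-eared: 1363 × 1/4 = 340.75
χ² = Σ (O − E)² / E
  normal-eared: (1061 − 1022.25)² / 1022.25 = 1.4689
  short-eared: (302 − 340.75)² / 340.75 = 4.4066
χ² = 1.4689 + 4.4066 = 5.8755 ≈ 5.876
Degrees of freedom = 2 − 1 = 1; critical value at α = 0.05 is 3.841.
Since 5.876 > 3.841, we reject the null hypothesis — the data do not fit the 3:1 ratio.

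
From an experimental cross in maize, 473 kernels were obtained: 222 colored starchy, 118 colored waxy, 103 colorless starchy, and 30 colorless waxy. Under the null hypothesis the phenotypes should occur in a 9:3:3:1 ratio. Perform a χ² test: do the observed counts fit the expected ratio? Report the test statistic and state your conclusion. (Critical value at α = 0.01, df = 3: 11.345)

Under the 9:3:3:1 hypothesis (Σ ratio = 16, N = 473):
  colored starchy: 473 × 9/16 = 266.0625
  colored waxy: 473 × 3/16 = 88.6875
  colorless starchy: 473 × 3/16 = 88.6875
  colorless waxy: 473 × 1/16 = 29.5625
χ² = Σ (O − E)² / E
  colored starchy: (222 − 266.0625)² / 266.0625 = 7.2972
  colored waxy: (118 − 88.6875)² / 88.6875 = 9.6882
  colorless starchy: (103 − 88.6875)² / 88.6875 = 2.3098
  colorless waxy: (30 − 29.5625)² / 29.5625 = 0.0065
χ² = 7.2972 + 9.6882 + 2.3098 + 0.0065 = 19.3017 ≈ 19.302
Degrees of freedom = 4 − 1 = 3; critical value at α = 0.01 is 11.345.
Since 19.302 > 11.345, we reject the null hypothesis — the data do not fit the 9:3:3:1 ratio.

19.302; not consistent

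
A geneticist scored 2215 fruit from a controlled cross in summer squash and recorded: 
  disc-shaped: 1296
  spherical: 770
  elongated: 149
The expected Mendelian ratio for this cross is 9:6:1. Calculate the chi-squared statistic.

7.242

Under the 9:6:1 hypothesis (Σ ratio = 16, N = 2215):
  disc-shaped: 2215 × 9/16 = 1245.9375
  spherical: 2215 × 6/16 = 830.625
  elongated: 2215 × 1/16 = 138.4375
χ² = Σ (O − E)² / E
  disc-shaped: (1296 − 1245.9375)² / 1245.9375 = 2.0115
  spherical: (770 − 830.625)² / 830.625 = 4.4248
  elongated: (149 − 138.4375)² / 138.4375 = 0.8059
χ² = 2.0115 + 4.4248 + 0.8059 = 7.2422 ≈ 7.242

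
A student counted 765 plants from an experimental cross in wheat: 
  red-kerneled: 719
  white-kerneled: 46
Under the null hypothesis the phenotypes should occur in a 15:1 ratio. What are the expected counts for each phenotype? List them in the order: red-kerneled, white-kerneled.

717.1875, 47.8125

The 15:1 ratio has 16 parts, so with N = 765 the expected counts are:
  red-kerneled: 765 × 15/16 = 717.1875
  white-kerneled: 765 × 1/16 = 47.8125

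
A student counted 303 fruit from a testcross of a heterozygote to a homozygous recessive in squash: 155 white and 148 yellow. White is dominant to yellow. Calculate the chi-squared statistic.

A testcross of a heterozygote (Aa × aa) gives a 1:1 phenotypic ratio.
Expected counts for N = 303 under a 1:1 ratio (total parts = 2):
  white: 303 × 1/2 = 151.5
  yellow: 303 × 1/2 = 151.5
χ² = Σ (O − E)² / E
  white: (155 − 151.5)² / 151.5 = 0.0809
  yellow: (148 − 151.5)² / 151.5 = 0.0809
χ² = 0.0809 + 0.0809 = 0.1618 ≈ 0.162

0.162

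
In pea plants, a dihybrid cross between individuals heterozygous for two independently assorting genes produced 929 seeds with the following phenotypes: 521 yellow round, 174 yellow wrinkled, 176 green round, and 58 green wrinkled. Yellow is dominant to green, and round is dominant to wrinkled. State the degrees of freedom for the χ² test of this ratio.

3

A dihybrid F₂ with independent assortment and complete dominance at both loci gives a 9:3:3:1 phenotypic ratio.
A goodness-of-fit test with 4 phenotype classes has df = 4 − 1 = 3.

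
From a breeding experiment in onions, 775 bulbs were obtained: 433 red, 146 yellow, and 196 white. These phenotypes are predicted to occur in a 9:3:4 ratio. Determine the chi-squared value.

The 9:3:4 ratio has 16 parts, so with N = 775 the expected counts are:
  red: 775 × 9/16 = 435.9375
  yellow: 775 × 3/16 = 145.3125
  white: 775 × 4/16 = 193.75
χ² = Σ (O − E)² / E
  red: (433 − 435.9375)² / 435.9375 = 0.0198
  yellow: (146 − 145.3125)² / 145.3125 = 0.0033
  white: (196 − 193.75)² / 193.75 = 0.0261
χ² = 0.0198 + 0.0033 + 0.0261 = 0.0492 ≈ 0.049

0.049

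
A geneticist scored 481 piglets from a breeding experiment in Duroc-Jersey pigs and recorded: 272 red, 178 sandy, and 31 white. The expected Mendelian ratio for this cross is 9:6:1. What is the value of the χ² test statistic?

Under the 9:6:1 hypothesis (Σ ratio = 16, N = 481):
  red: 481 × 9/16 = 270.5625
  sandy: 481 × 6/16 = 180.375
  white: 481 × 1/16 = 30.0625
χ² = Σ (O − E)² / E
  red: (272 − 270.5625)² / 270.5625 = 0.0076
  sandy: (178 − 180.375)² / 180.375 = 0.0313
  white: (31 − 30.0625)² / 30.0625 = 0.0292
χ² = 0.0076 + 0.0313 + 0.0292 = 0.0681 ≈ 0.068

0.068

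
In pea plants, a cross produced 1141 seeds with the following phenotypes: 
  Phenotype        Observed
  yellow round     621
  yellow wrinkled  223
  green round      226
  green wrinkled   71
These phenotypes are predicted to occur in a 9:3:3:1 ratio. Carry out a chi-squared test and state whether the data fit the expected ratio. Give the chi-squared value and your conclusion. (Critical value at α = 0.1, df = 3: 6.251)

1.740; consistent

Expected counts for N = 1141 under a 9:3:3:1 ratio (total parts = 16):
  yellow round: 1141 × 9/16 = 641.8125
  yellow wrinkled: 1141 × 3/16 = 213.9375
  green round: 1141 × 3/16 = 213.9375
  green wrinkled: 1141 × 1/16 = 71.3125
χ² = Σ (O − E)² / E
  yellow round: (621 − 641.8125)² / 641.8125 = 0.6749
  yellow wrinkled: (223 − 213.9375)² / 213.9375 = 0.3839
  green round: (226 − 213.9375)² / 213.9375 = 0.6801
  green wrinkled: (71 − 71.3125)² / 71.3125 = 0.0014
χ² = 0.6749 + 0.3839 + 0.6801 + 0.0014 = 1.7403 ≈ 1.740
Degrees of freedom = 4 − 1 = 3; critical value at α = 0.1 is 6.251.
Since 1.740 < 6.251, we fail to reject the null hypothesis — the data are consistent with the 9:3:3:1 ratio.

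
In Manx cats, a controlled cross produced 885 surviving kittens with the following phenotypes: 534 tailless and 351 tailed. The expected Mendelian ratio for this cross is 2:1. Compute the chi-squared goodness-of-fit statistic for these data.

15.946

Expected counts for N = 885 under a 2:1 ratio (total parts = 3):
  tailless: 885 × 2/3 = 590
  tailed: 885 × 1/3 = 295
χ² = Σ (O − E)² / E
  tailless: (534 − 590)² / 590 = 5.3153
  tailed: (351 − 295)² / 295 = 10.6305
χ² = 5.3153 + 10.6305 = 15.9458 ≈ 15.946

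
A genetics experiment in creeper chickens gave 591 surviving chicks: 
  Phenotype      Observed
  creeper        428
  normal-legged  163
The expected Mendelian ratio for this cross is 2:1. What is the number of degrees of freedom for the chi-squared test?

A goodness-of-fit test with 2 phenotype classes has df = 2 − 1 = 1.

1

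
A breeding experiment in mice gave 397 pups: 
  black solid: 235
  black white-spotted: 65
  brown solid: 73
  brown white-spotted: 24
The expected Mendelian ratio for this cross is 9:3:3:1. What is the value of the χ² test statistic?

Under the 9:3:3:1 hypothesis (Σ ratio = 16, N = 397):
  black solid: 397 × 9/16 = 223.3125
  black white-spotted: 397 × 3/16 = 74.4375
  brown solid: 397 × 3/16 = 74.4375
  brown white-spotted: 397 × 1/16 = 24.8125
χ² = Σ (O − E)² / E
  black solid: (235 − 223.3125)² / 223.3125 = 0.6117
  black white-spotted: (65 − 74.4375)² / 74.4375 = 1.1965
  brown solid: (73 − 74.4375)² / 74.4375 = 0.0278
  brown white-spotted: (24 − 24.8125)² / 24.8125 = 0.0266
χ² = 0.6117 + 1.1965 + 0.0278 + 0.0266 = 1.8626 ≈ 1.863

1.863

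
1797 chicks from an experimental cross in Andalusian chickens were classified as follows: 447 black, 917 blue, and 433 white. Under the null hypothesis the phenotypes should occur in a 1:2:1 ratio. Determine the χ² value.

The 1:2:1 ratio has 4 parts, so with N = 1797 the expected counts are:
  black: 1797 × 1/4 = 449.25
  blue: 1797 × 2/4 = 898.5
  white: 1797 × 1/4 = 449.25
χ² = Σ (O − E)² / E
  black: (447 − 449.25)² / 449.25 = 0.0113
  blue: (917 − 898.5)² / 898.5 = 0.3809
  white: (433 − 449.25)² / 449.25 = 0.5878
χ² = 0.0113 + 0.3809 + 0.5878 = 0.980

0.980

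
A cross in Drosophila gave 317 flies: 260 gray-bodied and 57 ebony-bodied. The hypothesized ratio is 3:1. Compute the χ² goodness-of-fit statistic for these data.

8.329

Expected counts for N = 317 under a 3:1 ratio (total parts = 4):
  gray-bodied: 317 × 3/4 = 237.75
  ebony-bodied: 317 × 1/4 = 79.25
χ² = Σ (O − E)² / E
  gray-bodied: (260 − 237.75)² / 237.75 = 2.0823
  ebony-bodied: (57 − 79.25)² / 79.25 = 6.2468
χ² = 2.0823 + 6.2468 = 8.3291 ≈ 8.329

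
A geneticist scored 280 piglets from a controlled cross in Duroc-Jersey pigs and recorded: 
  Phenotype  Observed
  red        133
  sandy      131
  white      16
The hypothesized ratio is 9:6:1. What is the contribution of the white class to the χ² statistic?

The 9:6:1 ratio has 16 parts, so with N = 280 the expected counts are:
  red: 280 × 9/16 = 157.5
  sandy: 280 × 6/16 = 105
  white: 280 × 1/16 = 17.5
Contribution of white: (16 − 17.5)² / 17.5 = 0.1286

0.129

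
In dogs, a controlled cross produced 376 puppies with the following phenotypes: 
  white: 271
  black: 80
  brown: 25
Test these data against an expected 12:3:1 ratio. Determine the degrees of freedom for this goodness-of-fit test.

A goodness-of-fit test with 3 phenotype classes has df = 3 − 1 = 2.

2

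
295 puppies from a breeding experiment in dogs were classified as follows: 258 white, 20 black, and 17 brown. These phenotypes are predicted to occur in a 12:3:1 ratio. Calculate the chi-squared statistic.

Total ratio parts = 16. Expected numbers out of 295:
  white: 295 × 12/16 = 221.25
  black: 295 × 3/16 = 55.3125
  brown: 295 × 1/16 = 18.4375
χ² = Σ (O − E)² / E
  white: (258 − 221.25)² / 221.25 = 6.1042
  black: (20 − 55.3125)² / 55.3125 = 22.5441
  brown: (17 − 18.4375)² / 18.4375 = 0.1121
χ² = 6.1042 + 22.5441 + 0.1121 = 28.7604 ≈ 28.760

28.760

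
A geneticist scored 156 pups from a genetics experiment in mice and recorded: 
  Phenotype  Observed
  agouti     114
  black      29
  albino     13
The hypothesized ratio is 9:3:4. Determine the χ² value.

25.188

Under the 9:3:4 hypothesis (Σ ratio = 16, N = 156):
  agouti: 156 × 9/16 = 87.75
  black: 156 × 3/16 = 29.25
  albino: 156 × 4/16 = 39
χ² = Σ (O − E)² / E
  agouti: (114 − 87.75)² / 87.75 = 7.8526
  black: (29 − 29.25)² / 29.25 = 0.0021
  albino: (13 − 39)² / 39 = 17.3333
χ² = 7.8526 + 0.0021 + 17.3333 = 25.188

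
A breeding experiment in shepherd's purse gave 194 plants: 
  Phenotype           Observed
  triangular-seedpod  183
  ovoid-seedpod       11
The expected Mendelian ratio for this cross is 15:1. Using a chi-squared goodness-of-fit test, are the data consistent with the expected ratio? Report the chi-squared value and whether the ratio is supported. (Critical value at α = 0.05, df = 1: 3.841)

0.111; consistent

Total ratio parts = 16. Expected numbers out of 194:
  triangular-seedpod: 194 × 15/16 = 181.875
  ovoid-seedpod: 194 × 1/16 = 12.125
χ² = Σ (O − E)² / E
  triangular-seedpod: (183 − 181.875)² / 181.875 = 0.0070
  ovoid-seedpod: (11 − 12.125)² / 12.125 = 0.1044
χ² = 0.0070 + 0.1044 = 0.1114 ≈ 0.111
Degrees of freedom = 2 − 1 = 1; critical value at α = 0.05 is 3.841.
Since 0.111 < 3.841, we fail to reject the null hypothesis — the data are consistent with the 15:1 ratio.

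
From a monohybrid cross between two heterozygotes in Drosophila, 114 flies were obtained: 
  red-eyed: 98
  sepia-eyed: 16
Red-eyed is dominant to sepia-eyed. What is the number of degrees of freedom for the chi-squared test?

1

For a monohybrid cross between heterozygotes with complete dominance, the expected phenotypic ratio is 3:1.
A goodness-of-fit test with 2 phenotype classes has df = 2 − 1 = 1.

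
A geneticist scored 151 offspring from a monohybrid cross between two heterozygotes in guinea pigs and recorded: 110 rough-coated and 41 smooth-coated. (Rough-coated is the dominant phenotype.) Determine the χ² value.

0.373

For a monohybrid cross between heterozygotes with complete dominance, the expected phenotypic ratio is 3:1.
Expected counts for N = 151 under a 3:1 ratio (total parts = 4):
  rough-coated: 151 × 3/4 = 113.25
  smooth-coated: 151 × 1/4 = 37.75
χ² = Σ (O − E)² / E
  rough-coated: (110 − 113.25)² / 113.25 = 0.0933
  smooth-coated: (41 − 37.75)² / 37.75 = 0.2798
χ² = 0.0933 + 0.2798 = 0.3731 ≈ 0.373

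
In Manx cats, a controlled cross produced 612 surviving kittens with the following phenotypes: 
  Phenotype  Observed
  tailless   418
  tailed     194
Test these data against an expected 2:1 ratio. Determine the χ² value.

Expected counts for N = 612 under a 2:1 ratio (total parts = 3):
  tailless: 612 × 2/3 = 408
  tailed: 612 × 1/3 = 204
χ² = Σ (O − E)² / E
  tailless: (418 − 408)² / 408 = 0.2451
  tailed: (194 − 204)² / 204 = 0.4902
χ² = 0.2451 + 0.4902 = 0.7353 ≈ 0.735

0.735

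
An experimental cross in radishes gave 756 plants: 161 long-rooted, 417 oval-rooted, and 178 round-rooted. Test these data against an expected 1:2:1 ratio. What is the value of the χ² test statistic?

8.812

Total ratio parts = 4. Expected numbers out of 756:
  long-rooted: 756 × 1/4 = 189
  oval-rooted: 756 × 2/4 = 378
  round-rooted: 756 × 1/4 = 189
χ² = Σ (O − E)² / E
  long-rooted: (161 − 189)² / 189 = 4.1481
  oval-rooted: (417 − 378)² / 378 = 4.0238
  round-rooted: (178 − 189)² / 189 = 0.6402
χ² = 4.1481 + 4.0238 + 0.6402 = 8.8121 ≈ 8.812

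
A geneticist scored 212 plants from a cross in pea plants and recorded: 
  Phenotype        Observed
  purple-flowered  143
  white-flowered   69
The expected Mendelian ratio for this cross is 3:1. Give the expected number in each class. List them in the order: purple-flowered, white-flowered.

Total ratio parts = 4. Expected numbers out of 212:
  purple-flowered: 212 × 3/4 = 159
  white-flowered: 212 × 1/4 = 53

159, 53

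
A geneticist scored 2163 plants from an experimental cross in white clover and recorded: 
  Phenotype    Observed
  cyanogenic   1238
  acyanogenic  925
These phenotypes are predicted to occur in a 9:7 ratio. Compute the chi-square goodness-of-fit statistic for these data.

Expected counts for N = 2163 under a 9:7 ratio (total parts = 16):
  cyanogenic: 2163 × 9/16 = 1216.6875
  acyanogenic: 2163 × 7/16 = 946.3125
χ² = Σ (O − E)² / E
  cyanogenic: (1238 − 1216.6875)² / 1216.6875 = 0.3733
  acyanogenic: (925 − 946.3125)² / 946.3125 = 0.4800
χ² = 0.3733 + 0.4800 = 0.8533 ≈ 0.853

0.853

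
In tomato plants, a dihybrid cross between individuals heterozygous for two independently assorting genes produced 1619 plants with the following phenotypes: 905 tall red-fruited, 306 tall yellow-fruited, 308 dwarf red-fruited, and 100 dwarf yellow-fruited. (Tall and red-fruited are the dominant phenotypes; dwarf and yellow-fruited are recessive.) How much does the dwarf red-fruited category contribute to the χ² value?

A dihybrid F₂ with independent assortment and complete dominance at both loci gives a 9:3:3:1 phenotypic ratio.
Total ratio parts = 16. Expected numbers out of 1619:
  tall red-fruited: 1619 × 9/16 = 910.6875
  tall yellow-fruited: 1619 × 3/16 = 303.5625
  dwarf red-fruited: 1619 × 3/16 = 303.5625
  dwarf yellow-fruited: 1619 × 1/16 = 101.1875
Contribution of dwarf red-fruited: (308 − 303.5625)² / 303.5625 = 0.0649

0.065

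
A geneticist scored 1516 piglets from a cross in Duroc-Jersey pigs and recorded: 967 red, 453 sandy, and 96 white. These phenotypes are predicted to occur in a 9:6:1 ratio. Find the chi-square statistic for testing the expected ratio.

Under the 9:6:1 hypothesis (Σ ratio = 16, N = 1516):
  red: 1516 × 9/16 = 852.75
  sandy: 1516 × 6/16 = 568.5
  white: 1516 × 1/16 = 94.75
χ² = Σ (O − E)² / E
  red: (967 − 852.75)² / 852.75 = 15.3070
  sandy: (453 − 568.5)² / 568.5 = 23.4657
  white: (96 − 94.75)² / 94.75 = 0.0165
χ² = 15.3070 + 23.4657 + 0.0165 = 38.7892 ≈ 38.789

38.789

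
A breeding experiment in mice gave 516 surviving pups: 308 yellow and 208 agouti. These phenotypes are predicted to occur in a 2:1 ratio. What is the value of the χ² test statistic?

Expected counts for N = 516 under a 2:1 ratio (total parts = 3):
  yellow: 516 × 2/3 = 344
  agouti: 516 × 1/3 = 172
χ² = Σ (O − E)² / E
  yellow: (308 − 344)² / 344 = 3.7674
  agouti: (208 − 172)² / 172 = 7.5349
χ² = 3.7674 + 7.5349 = 11.3023 ≈ 11.302

11.302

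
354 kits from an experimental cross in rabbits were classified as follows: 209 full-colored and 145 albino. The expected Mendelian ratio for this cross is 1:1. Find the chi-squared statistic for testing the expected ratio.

Expected counts for N = 354 under a 1:1 ratio (total parts = 2):
  full-colored: 354 × 1/2 = 177
  albino: 354 × 1/2 = 177
χ² = Σ (O − E)² / E
  full-colored: (209 − 177)² / 177 = 5.7853
  albino: (145 − 177)² / 177 = 5.7853
χ² = 5.7853 + 5.7853 = 11.5706 ≈ 11.571

11.571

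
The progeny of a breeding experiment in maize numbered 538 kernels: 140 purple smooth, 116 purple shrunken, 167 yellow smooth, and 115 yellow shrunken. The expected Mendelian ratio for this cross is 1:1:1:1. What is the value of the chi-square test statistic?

13.450

Under the 1:1:1:1 hypothesis (Σ ratio = 4, N = 538):
  purple smooth: 538 × 1/4 = 134.5
  purple shrunken: 538 × 1/4 = 134.5
  yellow smooth: 538 × 1/4 = 134.5
  yellow shrunken: 538 × 1/4 = 134.5
χ² = Σ (O − E)² / E
  purple smooth: (140 − 134.5)² / 134.5 = 0.2249
  purple shrunken: (116 − 134.5)² / 134.5 = 2.5446
  yellow smooth: (167 − 134.5)² / 134.5 = 7.8532
  yellow shrunken: (115 − 134.5)² / 134.5 = 2.8271
χ² = 0.2249 + 2.5446 + 7.8532 + 2.8271 = 13.4498 ≈ 13.450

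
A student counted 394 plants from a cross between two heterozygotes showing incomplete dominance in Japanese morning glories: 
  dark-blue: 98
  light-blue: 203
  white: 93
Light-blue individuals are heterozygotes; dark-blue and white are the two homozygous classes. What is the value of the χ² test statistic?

0.492

With incomplete dominance, a heterozygote × heterozygote cross gives a 1:2:1 phenotypic ratio.
The 1:2:1 ratio has 4 parts, so with N = 394 the expected counts are:
  dark-blue: 394 × 1/4 = 98.5
  light-blue: 394 × 2/4 = 197
  white: 394 × 1/4 = 98.5
χ² = Σ (O − E)² / E
  dark-blue: (98 − 98.5)² / 98.5 = 0.0025
  light-blue: (203 − 197)² / 197 = 0.1827
  white: (93 − 98.5)² / 98.5 = 0.3071
χ² = 0.0025 + 0.1827 + 0.3071 = 0.4923 ≈ 0.492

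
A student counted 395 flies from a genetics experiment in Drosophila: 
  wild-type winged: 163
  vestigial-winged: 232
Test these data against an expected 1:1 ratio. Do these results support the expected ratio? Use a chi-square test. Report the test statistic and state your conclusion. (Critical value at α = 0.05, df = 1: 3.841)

12.053; not consistent

Under the 1:1 hypothesis (Σ ratio = 2, N = 395):
  wild-type winged: 395 × 1/2 = 197.5
  vestigial-winged: 395 × 1/2 = 197.5
χ² = Σ (O − E)² / E
  wild-type winged: (163 − 197.5)² / 197.5 = 6.0266
  vestigial-winged: (232 − 197.5)² / 197.5 = 6.0266
χ² = 6.0266 + 6.0266 = 12.0532 ≈ 12.053
Degrees of freedom = 2 − 1 = 1; critical value at α = 0.05 is 3.841.
Since 12.053 > 3.841, we reject the null hypothesis — the data do not fit the 1:1 ratio.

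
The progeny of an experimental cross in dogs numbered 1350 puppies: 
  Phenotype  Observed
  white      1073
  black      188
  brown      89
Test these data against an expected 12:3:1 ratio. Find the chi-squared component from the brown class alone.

0.254

Total ratio parts = 16. Expected numbers out of 1350:
  white: 1350 × 12/16 = 1012.5
  black: 1350 × 3/16 = 253.125
  brown: 1350 × 1/16 = 84.375
Contribution of brown: (89 − 84.375)² / 84.375 = 0.2535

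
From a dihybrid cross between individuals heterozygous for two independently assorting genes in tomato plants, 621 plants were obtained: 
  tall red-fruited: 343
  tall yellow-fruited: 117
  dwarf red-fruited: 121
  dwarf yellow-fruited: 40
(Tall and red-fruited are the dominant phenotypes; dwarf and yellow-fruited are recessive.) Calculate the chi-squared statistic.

A dihybrid F₂ with independent assortment and complete dominance at both loci gives a 9:3:3:1 phenotypic ratio.
Under the 9:3:3:1 hypothesis (Σ ratio = 16, N = 621):
  tall red-fruited: 621 × 9/16 = 349.3125
  tall yellow-fruited: 621 × 3/16 = 116.4375
  dwarf red-fruited: 621 × 3/16 = 116.4375
  dwarf yellow-fruited: 621 × 1/16 = 38.8125
χ² = Σ (O − E)² / E
  tall red-fruited: (343 − 349.3125)² / 349.3125 = 0.1141
  tall yellow-fruited: (117 − 116.4375)² / 116.4375 = 0.0027
  dwarf red-fruited: (121 − 116.4375)² / 116.4375 = 0.1788
  dwarf yellow-fruited: (40 − 38.8125)² / 38.8125 = 0.0363
χ² = 0.1141 + 0.0027 + 0.1788 + 0.0363 = 0.3319 ≈ 0.332

0.332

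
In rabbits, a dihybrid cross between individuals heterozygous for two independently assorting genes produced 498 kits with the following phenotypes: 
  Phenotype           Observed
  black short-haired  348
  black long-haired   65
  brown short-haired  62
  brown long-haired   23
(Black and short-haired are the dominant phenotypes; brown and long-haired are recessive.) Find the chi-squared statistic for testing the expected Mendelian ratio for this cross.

37.732

A dihybrid F₂ with independent assortment and complete dominance at both loci gives a 9:3:3:1 phenotypic ratio.
Under the 9:3:3:1 hypothesis (Σ ratio = 16, N = 498):
  black short-haired: 498 × 9/16 = 280.125
  black long-haired: 498 × 3/16 = 93.375
  brown short-haired: 498 × 3/16 = 93.375
  brown long-haired: 498 × 1/16 = 31.125
χ² = Σ (O − E)² / E
  black short-haired: (348 − 280.125)² / 280.125 = 16.4463
  black long-haired: (65 − 93.375)² / 93.375 = 8.6227
  brown short-haired: (62 − 93.375)² / 93.375 = 10.5423
  brown long-haired: (23 − 31.125)² / 31.125 = 2.1210
χ² = 16.4463 + 8.6227 + 10.5423 + 2.1210 = 37.7323 ≈ 37.732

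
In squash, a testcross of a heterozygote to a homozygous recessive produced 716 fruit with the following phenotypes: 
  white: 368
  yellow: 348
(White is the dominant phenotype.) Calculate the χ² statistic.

0.559

A testcross of a heterozygote (Aa × aa) gives a 1:1 phenotypic ratio.
Expected counts for N = 716 under a 1:1 ratio (total parts = 2):
  white: 716 × 1/2 = 358
  yellow: 716 × 1/2 = 358
χ² = Σ (O − E)² / E
  white: (368 − 358)² / 358 = 0.2793
  yellow: (348 − 358)² / 358 = 0.2793
χ² = 0.2793 + 0.2793 = 0.5586 ≈ 0.559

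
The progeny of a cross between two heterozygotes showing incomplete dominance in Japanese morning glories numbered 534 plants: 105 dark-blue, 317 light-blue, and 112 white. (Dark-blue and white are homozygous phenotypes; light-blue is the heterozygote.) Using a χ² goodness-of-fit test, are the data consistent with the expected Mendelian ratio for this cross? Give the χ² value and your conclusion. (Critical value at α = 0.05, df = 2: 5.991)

18.910; not consistent

With incomplete dominance, a heterozygote × heterozygote cross gives a 1:2:1 phenotypic ratio.
The 1:2:1 ratio has 4 parts, so with N = 534 the expected counts are:
  dark-blue: 534 × 1/4 = 133.5
  light-blue: 534 × 2/4 = 267
  white: 534 × 1/4 = 133.5
χ² = Σ (O − E)² / E
  dark-blue: (105 − 133.5)² / 133.5 = 6.0843
  light-blue: (317 − 267)² / 267 = 9.3633
  white: (112 − 133.5)² / 133.5 = 3.4625
χ² = 6.0843 + 9.3633 + 3.4625 = 18.9101 ≈ 18.910
Degrees of freedom = 3 − 1 = 2; critical value at α = 0.05 is 5.991.
Since 18.910 > 5.991, we reject the null hypothesis — the data do not fit the 1:2:1 ratio.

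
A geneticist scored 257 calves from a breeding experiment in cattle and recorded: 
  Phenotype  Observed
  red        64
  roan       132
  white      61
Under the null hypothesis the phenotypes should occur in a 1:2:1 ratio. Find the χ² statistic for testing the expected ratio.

0.261

Total ratio parts = 4. Expected numbers out of 257:
  red: 257 × 1/4 = 64.25
  roan: 257 × 2/4 = 128.5
  white: 257 × 1/4 = 64.25
χ² = Σ (O − E)² / E
  red: (64 − 64.25)² / 64.25 = 0.0010
  roan: (132 − 128.5)² / 128.5 = 0.0953
  white: (61 − 64.25)² / 64.25 = 0.1644
χ² = 0.0010 + 0.0953 + 0.1644 = 0.2607 ≈ 0.261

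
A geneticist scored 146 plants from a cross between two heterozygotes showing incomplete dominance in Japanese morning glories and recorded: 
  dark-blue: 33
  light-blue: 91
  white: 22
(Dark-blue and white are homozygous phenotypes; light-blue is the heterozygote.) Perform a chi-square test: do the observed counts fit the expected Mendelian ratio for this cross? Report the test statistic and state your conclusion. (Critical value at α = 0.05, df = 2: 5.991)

10.534; not consistent

With incomplete dominance, a heterozygote × heterozygote cross gives a 1:2:1 phenotypic ratio.
Under the 1:2:1 hypothesis (Σ ratio = 4, N = 146):
  dark-blue: 146 × 1/4 = 36.5
  light-blue: 146 × 2/4 = 73
  white: 146 × 1/4 = 36.5
χ² = Σ (O − E)² / E
  dark-blue: (33 − 36.5)² / 36.5 = 0.3356
  light-blue: (91 − 73)² / 73 = 4.4384
  white: (22 − 36.5)² / 36.5 = 5.7603
χ² = 0.3356 + 4.4384 + 5.7603 = 10.5343 ≈ 10.534
Degrees of freedom = 3 − 1 = 2; critical value at α = 0.05 is 5.991.
Since 10.534 > 5.991, we reject the null hypothesis — the data do not fit the 1:2:1 ratio.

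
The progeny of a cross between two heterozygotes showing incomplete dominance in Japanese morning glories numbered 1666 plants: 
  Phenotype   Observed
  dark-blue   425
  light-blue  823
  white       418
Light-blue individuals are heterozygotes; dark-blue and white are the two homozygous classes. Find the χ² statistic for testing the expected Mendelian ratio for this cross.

0.299

With incomplete dominance, a heterozygote × heterozygote cross gives a 1:2:1 phenotypic ratio.
Under the 1:2:1 hypothesis (Σ ratio = 4, N = 1666):
  dark-blue: 1666 × 1/4 = 416.5
  light-blue: 1666 × 2/4 = 833
  white: 1666 × 1/4 = 416.5
χ² = Σ (O − E)² / E
  dark-blue: (425 − 416.5)² / 416.5 = 0.1735
  light-blue: (823 − 833)² / 833 = 0.1200
  white: (418 − 416.5)² / 416.5 = 0.0054
χ² = 0.1735 + 0.1200 + 0.0054 = 0.2989 ≈ 0.299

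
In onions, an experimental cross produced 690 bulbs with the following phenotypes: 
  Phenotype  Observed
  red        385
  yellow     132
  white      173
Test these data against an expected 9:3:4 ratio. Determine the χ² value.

0.080

Under the 9:3:4 hypothesis (Σ ratio = 16, N = 690):
  red: 690 × 9/16 = 388.125
  yellow: 690 × 3/16 = 129.375
  white: 690 × 4/16 = 172.5
χ² = Σ (O − E)² / E
  red: (385 − 388.125)² / 388.125 = 0.0252
  yellow: (132 − 129.375)² / 129.375 = 0.0533
  white: (173 − 172.5)² / 172.5 = 0.0014
χ² = 0.0252 + 0.0533 + 0.0014 = 0.0799 ≈ 0.080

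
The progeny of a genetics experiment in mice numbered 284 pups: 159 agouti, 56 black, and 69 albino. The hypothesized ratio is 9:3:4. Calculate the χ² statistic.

0.202

Expected counts for N = 284 under a 9:3:4 ratio (total parts = 16):
  agouti: 284 × 9/16 = 159.75
  black: 284 × 3/16 = 53.25
  albino: 284 × 4/16 = 71
χ² = Σ (O − E)² / E
  agouti: (159 − 159.75)² / 159.75 = 0.0035
  black: (56 − 53.25)² / 53.25 = 0.1420
  albino: (69 − 71)² / 71 = 0.0563
χ² = 0.0035 + 0.1420 + 0.0563 = 0.2018 ≈ 0.202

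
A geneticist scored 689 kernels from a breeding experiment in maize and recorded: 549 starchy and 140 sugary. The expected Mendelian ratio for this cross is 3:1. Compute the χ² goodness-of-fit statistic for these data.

8.051

Expected counts for N = 689 under a 3:1 ratio (total parts = 4):
  starchy: 689 × 3/4 = 516.75
  sugary: 689 × 1/4 = 172.25
χ² = Σ (O − E)² / E
  starchy: (549 − 516.75)² / 516.75 = 2.0127
  sugary: (140 − 172.25)² / 172.25 = 6.0381
χ² = 2.0127 + 6.0381 = 8.0508 ≈ 8.051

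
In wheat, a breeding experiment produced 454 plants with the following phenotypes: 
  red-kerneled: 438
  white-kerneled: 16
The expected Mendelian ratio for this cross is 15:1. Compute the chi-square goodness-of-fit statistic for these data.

Total ratio parts = 16. Expected numbers out of 454:
  red-kerneled: 454 × 15/16 = 425.625
  white-kerneled: 454 × 1/16 = 28.375
χ² = Σ (O − E)² / E
  red-kerneled: (438 − 425.625)² / 425.625 = 0.3598
  white-kerneled: (16 − 28.375)² / 28.375 = 5.3970
χ² = 0.3598 + 5.3970 = 5.7568 ≈ 5.757

5.757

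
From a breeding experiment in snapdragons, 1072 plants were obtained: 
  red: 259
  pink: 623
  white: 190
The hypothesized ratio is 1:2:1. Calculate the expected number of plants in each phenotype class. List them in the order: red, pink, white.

The 1:2:1 ratio has 4 parts, so with N = 1072 the expected counts are:
  red: 1072 × 1/4 = 268
  pink: 1072 × 2/4 = 536
  white: 1072 × 1/4 = 268

268, 536, 268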